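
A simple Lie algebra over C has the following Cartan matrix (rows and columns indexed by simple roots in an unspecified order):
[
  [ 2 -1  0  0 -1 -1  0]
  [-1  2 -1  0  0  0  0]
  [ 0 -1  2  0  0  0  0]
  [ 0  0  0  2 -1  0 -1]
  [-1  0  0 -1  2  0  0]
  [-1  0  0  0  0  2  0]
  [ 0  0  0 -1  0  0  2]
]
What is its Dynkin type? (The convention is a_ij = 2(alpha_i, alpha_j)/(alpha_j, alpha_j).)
The matrix has rank 7 with 2's on the diagonal. Reading the off-diagonal entries as Dynkin edges (a single edge where a_ij = a_ji = -1; a double or triple edge where a_ij * a_ji = 2 or 3), the diagram is a chain of 6 nodes with one extra node attached to the third node from one end (E_7). One simple-root ordering that puts it in standard form is (alpha_3, alpha_6, alpha_2, alpha_1, alpha_5, alpha_4, alpha_7). So the algebra is type E_7.

E7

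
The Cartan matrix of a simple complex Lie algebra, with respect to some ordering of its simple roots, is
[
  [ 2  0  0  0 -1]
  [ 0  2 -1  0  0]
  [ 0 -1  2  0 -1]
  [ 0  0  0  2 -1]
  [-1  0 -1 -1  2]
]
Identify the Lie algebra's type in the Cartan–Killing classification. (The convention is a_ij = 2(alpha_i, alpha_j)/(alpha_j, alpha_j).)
type D_5

The matrix has rank 5 with 2's on the diagonal. Reading the off-diagonal entries as Dynkin edges (a single edge where a_ij = a_ji = -1; a double or triple edge where a_ij * a_ji = 2 or 3), the diagram is a chain of 3 nodes with a fork of two nodes at one end (D_5). One simple-root ordering that puts it in standard form is (alpha_2, alpha_3, alpha_5, alpha_4, alpha_1). So the algebra is type D_5, i.e. so(10).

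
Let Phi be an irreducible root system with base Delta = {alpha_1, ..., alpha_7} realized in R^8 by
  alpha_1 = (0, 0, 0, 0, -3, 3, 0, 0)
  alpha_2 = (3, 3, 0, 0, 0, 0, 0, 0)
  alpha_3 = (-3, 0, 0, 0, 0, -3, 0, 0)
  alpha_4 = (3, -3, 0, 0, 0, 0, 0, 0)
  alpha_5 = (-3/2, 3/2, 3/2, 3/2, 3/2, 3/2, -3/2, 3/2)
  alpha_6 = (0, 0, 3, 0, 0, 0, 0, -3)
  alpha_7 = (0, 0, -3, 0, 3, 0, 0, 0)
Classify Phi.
E7

Compute the Cartan integers a_ij = 2(alpha_i, alpha_j)/(alpha_j, alpha_j); the resulting 7x7 Cartan matrix is
[[2, 0, -1, 0, 0, 0, -1], [0, 2, -1, 0, 0, 0, 0], [-1, -1, 2, -1, 0, 0, 0], [0, 0, -1, 2, -1, 0, 0], [0, 0, 0, -1, 2, 0, 0], [0, 0, 0, 0, 0, 2, -1], [-1, 0, 0, 0, 0, -1, 2]].
All simple roots have the same length, so the diagram is simply laced. The associated Dynkin diagram is a chain of 6 nodes with one extra node attached to the third node from one end (E_7), so the type is E_7.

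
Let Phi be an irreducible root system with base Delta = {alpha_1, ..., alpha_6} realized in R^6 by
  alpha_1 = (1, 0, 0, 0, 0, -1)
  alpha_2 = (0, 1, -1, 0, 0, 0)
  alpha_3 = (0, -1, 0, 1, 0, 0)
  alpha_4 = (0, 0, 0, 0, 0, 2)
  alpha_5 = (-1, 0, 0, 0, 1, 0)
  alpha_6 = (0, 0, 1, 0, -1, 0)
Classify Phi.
Compute the Cartan integers a_ij = 2(alpha_i, alpha_j)/(alpha_j, alpha_j); the resulting 6x6 Cartan matrix is
[[2, 0, 0, -1, -1, 0], [0, 2, -1, 0, 0, -1], [0, -1, 2, 0, 0, 0], [-2, 0, 0, 2, 0, 0], [-1, 0, 0, 0, 2, -1], [0, -1, 0, 0, -1, 2]].
The roots have two lengths (squared-length ratio 2:1); the short ones are alpha_{1,2,3,5,6}. The associated Dynkin diagram is a chain of 6 nodes with a double edge at one end; the terminal node there is the unique long simple root (C_6), so the type is C_6 (the algebra sp(12)).

C6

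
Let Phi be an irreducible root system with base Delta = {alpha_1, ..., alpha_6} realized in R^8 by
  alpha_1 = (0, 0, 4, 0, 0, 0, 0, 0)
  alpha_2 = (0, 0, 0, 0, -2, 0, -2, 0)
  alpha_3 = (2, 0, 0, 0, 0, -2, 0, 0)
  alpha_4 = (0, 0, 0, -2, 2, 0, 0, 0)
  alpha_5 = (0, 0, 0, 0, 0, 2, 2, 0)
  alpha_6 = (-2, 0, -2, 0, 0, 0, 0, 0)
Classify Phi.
C_6

Compute the Cartan integers a_ij = 2(alpha_i, alpha_j)/(alpha_j, alpha_j); the resulting 6x6 Cartan matrix is
[[2, 0, 0, 0, 0, -2], [0, 2, 0, -1, -1, 0], [0, 0, 2, 0, -1, -1], [0, -1, 0, 2, 0, 0], [0, -1, -1, 0, 2, 0], [-1, 0, -1, 0, 0, 2]].
The roots have two lengths (squared-length ratio 2:1); the short ones are alpha_{2,3,4,5,6}. The associated Dynkin diagram is a chain of 6 nodes with a double edge at one end; the terminal node there is the unique long simple root (C_6), so the type is C_6 (the algebra sp(12)).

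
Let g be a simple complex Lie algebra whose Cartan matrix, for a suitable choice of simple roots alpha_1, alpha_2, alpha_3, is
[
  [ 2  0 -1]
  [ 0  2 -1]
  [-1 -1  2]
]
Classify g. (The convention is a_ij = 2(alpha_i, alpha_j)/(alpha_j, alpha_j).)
type A_3

The matrix has rank 3 with 2's on the diagonal. Reading the off-diagonal entries as Dynkin edges (a single edge where a_ij = a_ji = -1; a double or triple edge where a_ij * a_ji = 2 or 3), the diagram is a chain of 3 nodes with single edges (A_3). One simple-root ordering that puts it in standard form is (alpha_2, alpha_3, alpha_1). So the algebra is type A_3, i.e. sl(4).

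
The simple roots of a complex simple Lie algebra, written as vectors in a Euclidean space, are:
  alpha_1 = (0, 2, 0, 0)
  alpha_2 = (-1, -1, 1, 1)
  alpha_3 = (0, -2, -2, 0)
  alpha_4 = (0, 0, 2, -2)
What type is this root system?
F4

Compute the Cartan integers a_ij = 2(alpha_i, alpha_j)/(alpha_j, alpha_j); the resulting 4x4 Cartan matrix is
[[2, -1, -1, 0], [-1, 2, 0, 0], [-2, 0, 2, -1], [0, 0, -1, 2]].
The roots have two lengths (squared-length ratio 2:1); the short ones are alpha_{1,2}. The associated Dynkin diagram is a chain of 4 nodes with a double edge between the middle two (F_4), so the type is F_4.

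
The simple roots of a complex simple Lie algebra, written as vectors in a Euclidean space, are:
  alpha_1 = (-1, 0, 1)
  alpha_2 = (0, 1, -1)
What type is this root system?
type A_2

Compute the Cartan integers a_ij = 2(alpha_i, alpha_j)/(alpha_j, alpha_j); the resulting 2x2 Cartan matrix is
[[2, -1], [-1, 2]].
All simple roots have the same length, so the diagram is simply laced. The associated Dynkin diagram is a chain of 2 nodes with single edges (A_2), so the type is A_2 (the algebra sl(3)).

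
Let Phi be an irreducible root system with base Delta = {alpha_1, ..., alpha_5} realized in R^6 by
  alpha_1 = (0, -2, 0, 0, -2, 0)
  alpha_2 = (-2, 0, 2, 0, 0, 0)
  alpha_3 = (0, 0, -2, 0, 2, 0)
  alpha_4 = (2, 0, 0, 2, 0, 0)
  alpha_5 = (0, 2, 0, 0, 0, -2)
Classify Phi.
Compute the Cartan integers a_ij = 2(alpha_i, alpha_j)/(alpha_j, alpha_j); the resulting 5x5 Cartan matrix is
[[2, 0, -1, 0, -1], [0, 2, -1, -1, 0], [-1, -1, 2, 0, 0], [0, -1, 0, 2, 0], [-1, 0, 0, 0, 2]].
All simple roots have the same length, so the diagram is simply laced. The associated Dynkin diagram is a chain of 5 nodes with single edges (A_5), so the type is A_5 (the algebra sl(6)).

A_5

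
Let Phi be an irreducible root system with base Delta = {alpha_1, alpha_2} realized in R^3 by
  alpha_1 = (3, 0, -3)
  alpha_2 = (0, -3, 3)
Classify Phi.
Compute the Cartan integers a_ij = 2(alpha_i, alpha_j)/(alpha_j, alpha_j); the resulting 2x2 Cartan matrix is
[[2, -1], [-1, 2]].
All simple roots have the same length, so the diagram is simply laced. The associated Dynkin diagram is a chain of 2 nodes with single edges (A_2), so the type is A_2 (the algebra sl(3)).

A2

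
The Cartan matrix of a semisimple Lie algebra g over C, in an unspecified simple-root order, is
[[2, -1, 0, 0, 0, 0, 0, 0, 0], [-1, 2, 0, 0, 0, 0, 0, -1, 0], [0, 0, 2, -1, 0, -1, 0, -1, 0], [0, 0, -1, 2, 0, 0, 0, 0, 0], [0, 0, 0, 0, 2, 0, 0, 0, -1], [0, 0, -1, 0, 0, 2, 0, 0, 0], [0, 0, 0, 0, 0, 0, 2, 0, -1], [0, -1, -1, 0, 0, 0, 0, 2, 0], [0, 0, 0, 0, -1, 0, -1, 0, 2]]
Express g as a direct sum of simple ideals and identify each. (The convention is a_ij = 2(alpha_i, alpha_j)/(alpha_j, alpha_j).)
A3 + D6

The diagram associated to this matrix has two connected components: the simple roots {alpha_5, alpha_7, alpha_9} form a chain of 3 nodes with single edges (A_3), and {alpha_1, alpha_2, alpha_3, alpha_4, alpha_6, alpha_8} form a chain of 4 nodes with a fork of two nodes at one end (D_6). A semisimple Lie algebra decomposes uniquely as the direct sum of simple ideals, one per connected component of its Dynkin diagram, so g ≅ A_3 ⊕ D_6 (dimension 15 + 66 = 81).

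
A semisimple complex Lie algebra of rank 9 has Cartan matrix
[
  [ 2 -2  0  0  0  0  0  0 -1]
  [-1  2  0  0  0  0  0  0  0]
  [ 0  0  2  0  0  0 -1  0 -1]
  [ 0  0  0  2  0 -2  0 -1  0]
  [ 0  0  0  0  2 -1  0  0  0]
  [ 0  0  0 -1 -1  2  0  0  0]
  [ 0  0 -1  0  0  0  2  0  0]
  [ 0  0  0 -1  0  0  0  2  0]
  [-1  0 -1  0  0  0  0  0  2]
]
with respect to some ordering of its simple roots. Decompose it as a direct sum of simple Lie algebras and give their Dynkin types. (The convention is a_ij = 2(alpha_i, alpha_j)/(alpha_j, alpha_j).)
The diagram associated to this matrix has two connected components: the simple roots {alpha_1, alpha_2, alpha_3, alpha_7, alpha_9} form a chain of 5 nodes with a double edge at one end; the terminal node there is the unique short simple root (B_5), and {alpha_4, alpha_5, alpha_6, alpha_8} form a chain of 4 nodes with a double edge between the middle two (F_4). A semisimple Lie algebra decomposes uniquely as the direct sum of simple ideals, one per connected component of its Dynkin diagram, so g ≅ B_5 ⊕ F_4 (dimension 55 + 52 = 107).

type B_5 + type F_4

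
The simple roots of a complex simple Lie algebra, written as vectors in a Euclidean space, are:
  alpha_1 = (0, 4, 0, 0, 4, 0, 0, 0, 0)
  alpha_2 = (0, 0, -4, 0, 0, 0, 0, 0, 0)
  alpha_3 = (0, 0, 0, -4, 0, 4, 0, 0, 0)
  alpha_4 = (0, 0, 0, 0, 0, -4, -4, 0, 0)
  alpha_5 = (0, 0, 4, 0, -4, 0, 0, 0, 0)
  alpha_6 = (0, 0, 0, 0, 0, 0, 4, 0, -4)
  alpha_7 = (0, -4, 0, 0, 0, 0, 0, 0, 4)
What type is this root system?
Compute the Cartan integers a_ij = 2(alpha_i, alpha_j)/(alpha_j, alpha_j); the resulting 7x7 Cartan matrix is
[[2, 0, 0, 0, -1, 0, -1], [0, 2, 0, 0, -1, 0, 0], [0, 0, 2, -1, 0, 0, 0], [0, 0, -1, 2, 0, -1, 0], [-1, -2, 0, 0, 2, 0, 0], [0, 0, 0, -1, 0, 2, -1], [-1, 0, 0, 0, 0, -1, 2]].
The roots have two lengths (squared-length ratio 2:1); the short ones are alpha_{2}. The associated Dynkin diagram is a chain of 7 nodes with a double edge at one end; the terminal node there is the unique short simple root (B_7), so the type is B_7 (the algebra so(15)).

B7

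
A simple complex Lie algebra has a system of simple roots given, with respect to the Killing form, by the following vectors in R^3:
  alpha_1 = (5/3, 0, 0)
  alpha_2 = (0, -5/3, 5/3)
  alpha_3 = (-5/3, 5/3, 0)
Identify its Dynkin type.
B_3

Compute the Cartan integers a_ij = 2(alpha_i, alpha_j)/(alpha_j, alpha_j); the resulting 3x3 Cartan matrix is
[[2, 0, -1], [0, 2, -1], [-2, -1, 2]].
The roots have two lengths (squared-length ratio 2:1); the short ones are alpha_{1}. The associated Dynkin diagram is a chain of 3 nodes with a double edge at one end; the terminal node there is the unique short simple root (B_3), so the type is B_3 (the algebra so(7)).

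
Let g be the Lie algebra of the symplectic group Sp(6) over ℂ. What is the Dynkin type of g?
C_3 (sp(6))

This is sp(6), which has dimension 6(6+1)/2 = 21 and rank 6/2 = 3. In the classification of classical Lie algebras, the symplectic algebra sp(2n) has type C_n; here n = 3, so the Dynkin diagram is a chain of 3 nodes with a double edge at one end; the terminal node there is the unique long simple root (C_3). Hence the type is C_3.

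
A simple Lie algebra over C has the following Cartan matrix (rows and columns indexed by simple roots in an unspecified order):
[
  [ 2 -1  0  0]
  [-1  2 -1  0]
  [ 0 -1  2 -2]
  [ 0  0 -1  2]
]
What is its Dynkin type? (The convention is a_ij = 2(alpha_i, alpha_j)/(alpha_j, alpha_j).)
The matrix has rank 4 with 2's on the diagonal. Reading the off-diagonal entries as Dynkin edges (a single edge where a_ij = a_ji = -1; a double or triple edge where a_ij * a_ji = 2 or 3), the diagram is a chain of 4 nodes with a double edge at one end; the terminal node there is the unique short simple root (B_4). One simple-root ordering that puts it in standard form is (alpha_1, alpha_2, alpha_3, alpha_4). So the algebra is type B_4, i.e. so(9).

B_4 (so(9))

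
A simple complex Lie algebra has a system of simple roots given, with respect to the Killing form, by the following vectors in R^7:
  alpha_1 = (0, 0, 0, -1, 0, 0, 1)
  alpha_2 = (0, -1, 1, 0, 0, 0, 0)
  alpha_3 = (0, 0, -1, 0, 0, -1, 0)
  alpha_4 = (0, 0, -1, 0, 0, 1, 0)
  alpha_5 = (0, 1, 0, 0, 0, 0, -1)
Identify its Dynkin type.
D_5 (so(10))

Compute the Cartan integers a_ij = 2(alpha_i, alpha_j)/(alpha_j, alpha_j); the resulting 5x5 Cartan matrix is
[[2, 0, 0, 0, -1], [0, 2, -1, -1, -1], [0, -1, 2, 0, 0], [0, -1, 0, 2, 0], [-1, -1, 0, 0, 2]].
All simple roots have the same length, so the diagram is simply laced. The associated Dynkin diagram is a chain of 3 nodes with a fork of two nodes at one end (D_5), so the type is D_5 (the algebra so(10)).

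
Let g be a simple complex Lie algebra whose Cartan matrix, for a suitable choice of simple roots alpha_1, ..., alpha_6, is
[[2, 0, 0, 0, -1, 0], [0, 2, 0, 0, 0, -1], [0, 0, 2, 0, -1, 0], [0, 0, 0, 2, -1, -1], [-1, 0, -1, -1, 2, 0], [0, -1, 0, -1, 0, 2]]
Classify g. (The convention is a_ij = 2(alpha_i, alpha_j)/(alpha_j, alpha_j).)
D6

The matrix has rank 6 with 2's on the diagonal. Reading the off-diagonal entries as Dynkin edges (a single edge where a_ij = a_ji = -1; a double or triple edge where a_ij * a_ji = 2 or 3), the diagram is a chain of 4 nodes with a fork of two nodes at one end (D_6). One simple-root ordering that puts it in standard form is (alpha_2, alpha_6, alpha_4, alpha_5, alpha_3, alpha_1). So the algebra is type D_6, i.e. so(12).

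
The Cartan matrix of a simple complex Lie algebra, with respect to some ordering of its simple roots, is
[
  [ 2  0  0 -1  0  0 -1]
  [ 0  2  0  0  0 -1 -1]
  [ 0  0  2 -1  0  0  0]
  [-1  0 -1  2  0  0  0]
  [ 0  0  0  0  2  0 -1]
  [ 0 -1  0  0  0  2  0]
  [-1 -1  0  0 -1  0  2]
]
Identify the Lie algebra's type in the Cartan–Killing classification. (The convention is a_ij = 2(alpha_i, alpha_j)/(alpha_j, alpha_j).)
E_7

The matrix has rank 7 with 2's on the diagonal. Reading the off-diagonal entries as Dynkin edges (a single edge where a_ij = a_ji = -1; a double or triple edge where a_ij * a_ji = 2 or 3), the diagram is a chain of 6 nodes with one extra node attached to the third node from one end (E_7). One simple-root ordering that puts it in standard form is (alpha_6, alpha_5, alpha_2, alpha_7, alpha_1, alpha_4, alpha_3). So the algebra is type E_7.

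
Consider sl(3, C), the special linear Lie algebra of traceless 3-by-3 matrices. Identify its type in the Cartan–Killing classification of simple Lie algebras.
This is sl(3), which has dimension 3^2 - 1 = 8 and rank 3 - 1 = 2 (a Cartan subalgebra is the diagonal traceless matrices). In the classification of classical Lie algebras, the special linear algebra sl(n+1) has type A_n; here n = 2, so the Dynkin diagram is a chain of 2 nodes with single edges (A_2). Hence the type is A_2.

A_2 (sl(3))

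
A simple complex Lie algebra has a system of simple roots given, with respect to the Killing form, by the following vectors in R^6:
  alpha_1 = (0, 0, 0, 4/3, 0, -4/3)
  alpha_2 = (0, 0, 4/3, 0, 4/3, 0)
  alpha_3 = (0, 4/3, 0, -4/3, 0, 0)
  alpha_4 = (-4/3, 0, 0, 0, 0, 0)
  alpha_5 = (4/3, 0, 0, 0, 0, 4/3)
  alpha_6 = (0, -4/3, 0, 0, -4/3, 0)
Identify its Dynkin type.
Compute the Cartan integers a_ij = 2(alpha_i, alpha_j)/(alpha_j, alpha_j); the resulting 6x6 Cartan matrix is
[[2, 0, -1, 0, -1, 0], [0, 2, 0, 0, 0, -1], [-1, 0, 2, 0, 0, -1], [0, 0, 0, 2, -1, 0], [-1, 0, 0, -2, 2, 0], [0, -1, -1, 0, 0, 2]].
The roots have two lengths (squared-length ratio 2:1); the short ones are alpha_{4}. The associated Dynkin diagram is a chain of 6 nodes with a double edge at one end; the terminal node there is the unique short simple root (B_6), so the type is B_6 (the algebra so(13)).

B_6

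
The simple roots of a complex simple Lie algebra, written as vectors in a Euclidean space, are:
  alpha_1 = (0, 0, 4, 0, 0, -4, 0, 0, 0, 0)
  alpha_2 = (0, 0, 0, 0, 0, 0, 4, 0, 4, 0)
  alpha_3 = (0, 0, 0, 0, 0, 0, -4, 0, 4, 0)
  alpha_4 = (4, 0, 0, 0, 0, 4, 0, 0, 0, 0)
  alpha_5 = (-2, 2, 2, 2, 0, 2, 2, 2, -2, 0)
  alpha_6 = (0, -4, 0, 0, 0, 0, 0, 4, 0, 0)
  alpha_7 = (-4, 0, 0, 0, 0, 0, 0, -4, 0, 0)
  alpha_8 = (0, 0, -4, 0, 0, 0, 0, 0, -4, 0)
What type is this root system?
Compute the Cartan integers a_ij = 2(alpha_i, alpha_j)/(alpha_j, alpha_j); the resulting 8x8 Cartan matrix is
[[2, 0, 0, -1, 0, 0, 0, -1], [0, 2, 0, 0, 0, 0, 0, -1], [0, 0, 2, 0, -1, 0, 0, -1], [-1, 0, 0, 2, 0, 0, -1, 0], [0, 0, -1, 0, 2, 0, 0, 0], [0, 0, 0, 0, 0, 2, -1, 0], [0, 0, 0, -1, 0, -1, 2, 0], [-1, -1, -1, 0, 0, 0, 0, 2]].
All simple roots have the same length, so the diagram is simply laced. The associated Dynkin diagram is a chain of 7 nodes with one extra node attached to the third node from one end (E_8), so the type is E_8.

type E_8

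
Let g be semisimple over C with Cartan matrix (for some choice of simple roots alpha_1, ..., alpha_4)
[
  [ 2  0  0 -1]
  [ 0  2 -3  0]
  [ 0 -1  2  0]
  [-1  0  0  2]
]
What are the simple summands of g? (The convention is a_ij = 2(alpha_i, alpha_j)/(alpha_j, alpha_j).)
type A_2 + type G_2

The diagram associated to this matrix has two connected components: the simple roots {alpha_1, alpha_4} form a chain of 2 nodes with single edges (A_2), and {alpha_2, alpha_3} form two nodes joined by a triple edge (G_2). A semisimple Lie algebra decomposes uniquely as the direct sum of simple ideals, one per connected component of its Dynkin diagram, so g ≅ A_2 ⊕ G_2 (dimension 8 + 14 = 22).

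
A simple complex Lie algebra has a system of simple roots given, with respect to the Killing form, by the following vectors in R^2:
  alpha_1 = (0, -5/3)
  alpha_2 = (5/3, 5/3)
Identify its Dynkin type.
Compute the Cartan integers a_ij = 2(alpha_i, alpha_j)/(alpha_j, alpha_j); the resulting 2x2 Cartan matrix is
[[2, -1], [-2, 2]].
The roots have two lengths (squared-length ratio 2:1); the short ones are alpha_{1}. The associated Dynkin diagram is a chain of 2 nodes with a double edge at one end; the terminal node there is the unique short simple root (B_2), so the type is B_2 (the algebra so(5)).

B2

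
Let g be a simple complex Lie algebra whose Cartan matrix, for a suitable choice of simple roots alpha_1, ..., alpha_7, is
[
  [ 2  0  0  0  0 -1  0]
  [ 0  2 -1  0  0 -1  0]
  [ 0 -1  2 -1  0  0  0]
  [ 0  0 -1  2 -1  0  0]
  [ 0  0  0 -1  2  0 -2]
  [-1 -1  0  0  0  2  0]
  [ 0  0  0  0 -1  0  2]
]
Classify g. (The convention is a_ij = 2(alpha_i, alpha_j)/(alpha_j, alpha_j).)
B7

The matrix has rank 7 with 2's on the diagonal. Reading the off-diagonal entries as Dynkin edges (a single edge where a_ij = a_ji = -1; a double or triple edge where a_ij * a_ji = 2 or 3), the diagram is a chain of 7 nodes with a double edge at one end; the terminal node there is the unique short simple root (B_7). One simple-root ordering that puts it in standard form is (alpha_1, alpha_6, alpha_2, alpha_3, alpha_4, alpha_5, alpha_7). So the algebra is type B_7, i.e. so(15).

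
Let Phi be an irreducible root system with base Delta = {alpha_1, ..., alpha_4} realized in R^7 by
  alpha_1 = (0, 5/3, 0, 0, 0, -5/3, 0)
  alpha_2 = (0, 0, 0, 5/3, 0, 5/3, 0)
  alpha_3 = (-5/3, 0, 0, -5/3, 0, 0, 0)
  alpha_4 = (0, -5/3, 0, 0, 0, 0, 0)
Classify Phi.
B4

Compute the Cartan integers a_ij = 2(alpha_i, alpha_j)/(alpha_j, alpha_j); the resulting 4x4 Cartan matrix is
[[2, -1, 0, -2], [-1, 2, -1, 0], [0, -1, 2, 0], [-1, 0, 0, 2]].
The roots have two lengths (squared-length ratio 2:1); the short ones are alpha_{4}. The associated Dynkin diagram is a chain of 4 nodes with a double edge at one end; the terminal node there is the unique short simple root (B_4), so the type is B_4 (the algebra so(9)).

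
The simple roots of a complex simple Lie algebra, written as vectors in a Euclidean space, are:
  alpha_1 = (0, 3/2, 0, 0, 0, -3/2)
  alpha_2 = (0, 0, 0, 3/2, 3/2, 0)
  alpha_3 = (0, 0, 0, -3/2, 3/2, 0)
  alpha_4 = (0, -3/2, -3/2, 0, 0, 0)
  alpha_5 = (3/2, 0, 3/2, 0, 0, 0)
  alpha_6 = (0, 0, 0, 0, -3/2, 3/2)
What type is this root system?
Compute the Cartan integers a_ij = 2(alpha_i, alpha_j)/(alpha_j, alpha_j); the resulting 6x6 Cartan matrix is
[[2, 0, 0, -1, 0, -1], [0, 2, 0, 0, 0, -1], [0, 0, 2, 0, 0, -1], [-1, 0, 0, 2, -1, 0], [0, 0, 0, -1, 2, 0], [-1, -1, -1, 0, 0, 2]].
All simple roots have the same length, so the diagram is simply laced. The associated Dynkin diagram is a chain of 4 nodes with a fork of two nodes at one end (D_6), so the type is D_6 (the algebra so(12)).

D_6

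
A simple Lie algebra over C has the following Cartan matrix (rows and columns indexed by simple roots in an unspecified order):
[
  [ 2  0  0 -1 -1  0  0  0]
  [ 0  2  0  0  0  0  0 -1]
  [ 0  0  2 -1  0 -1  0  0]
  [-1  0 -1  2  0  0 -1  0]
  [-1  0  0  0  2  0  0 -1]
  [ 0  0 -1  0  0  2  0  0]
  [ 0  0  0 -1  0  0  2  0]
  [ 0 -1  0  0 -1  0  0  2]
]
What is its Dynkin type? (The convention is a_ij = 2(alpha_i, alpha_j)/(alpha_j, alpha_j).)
The matrix has rank 8 with 2's on the diagonal. Reading the off-diagonal entries as Dynkin edges (a single edge where a_ij = a_ji = -1; a double or triple edge where a_ij * a_ji = 2 or 3), the diagram is a chain of 7 nodes with one extra node attached to the third node from one end (E_8). One simple-root ordering that puts it in standard form is (alpha_6, alpha_7, alpha_3, alpha_4, alpha_1, alpha_5, alpha_8, alpha_2). So the algebra is type E_8.

type E_8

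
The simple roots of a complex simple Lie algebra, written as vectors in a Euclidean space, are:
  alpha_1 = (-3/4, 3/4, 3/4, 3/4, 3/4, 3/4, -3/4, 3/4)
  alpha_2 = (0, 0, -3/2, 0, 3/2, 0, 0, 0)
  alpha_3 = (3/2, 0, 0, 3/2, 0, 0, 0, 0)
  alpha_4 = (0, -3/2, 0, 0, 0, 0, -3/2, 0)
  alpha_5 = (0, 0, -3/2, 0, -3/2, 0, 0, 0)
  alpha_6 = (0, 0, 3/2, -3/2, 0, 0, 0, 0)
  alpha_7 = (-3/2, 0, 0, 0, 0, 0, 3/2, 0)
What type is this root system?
E7

Compute the Cartan integers a_ij = 2(alpha_i, alpha_j)/(alpha_j, alpha_j); the resulting 7x7 Cartan matrix is
[[2, 0, 0, 0, -1, 0, 0], [0, 2, 0, 0, 0, -1, 0], [0, 0, 2, 0, 0, -1, -1], [0, 0, 0, 2, 0, 0, -1], [-1, 0, 0, 0, 2, -1, 0], [0, -1, -1, 0, -1, 2, 0], [0, 0, -1, -1, 0, 0, 2]].
All simple roots have the same length, so the diagram is simply laced. The associated Dynkin diagram is a chain of 6 nodes with one extra node attached to the third node from one end (E_7), so the type is E_7.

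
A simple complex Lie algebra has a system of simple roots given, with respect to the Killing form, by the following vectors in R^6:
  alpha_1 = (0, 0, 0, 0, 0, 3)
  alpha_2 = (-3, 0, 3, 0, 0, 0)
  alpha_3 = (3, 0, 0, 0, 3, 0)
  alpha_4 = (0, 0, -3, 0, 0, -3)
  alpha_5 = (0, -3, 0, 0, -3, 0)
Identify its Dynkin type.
Compute the Cartan integers a_ij = 2(alpha_i, alpha_j)/(alpha_j, alpha_j); the resulting 5x5 Cartan matrix is
[[2, 0, 0, -1, 0], [0, 2, -1, -1, 0], [0, -1, 2, 0, -1], [-2, -1, 0, 2, 0], [0, 0, -1, 0, 2]].
The roots have two lengths (squared-length ratio 2:1); the short ones are alpha_{1}. The associated Dynkin diagram is a chain of 5 nodes with a double edge at one end; the terminal node there is the unique short simple root (B_5), so the type is B_5 (the algebra so(11)).

B_5 (so(11))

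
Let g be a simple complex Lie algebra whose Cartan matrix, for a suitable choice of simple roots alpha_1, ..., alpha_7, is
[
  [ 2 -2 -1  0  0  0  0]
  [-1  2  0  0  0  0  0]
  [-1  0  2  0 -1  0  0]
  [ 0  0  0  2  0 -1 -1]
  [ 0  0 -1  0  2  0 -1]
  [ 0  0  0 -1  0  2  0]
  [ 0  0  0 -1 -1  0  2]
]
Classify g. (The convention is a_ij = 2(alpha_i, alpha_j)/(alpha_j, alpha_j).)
The matrix has rank 7 with 2's on the diagonal. Reading the off-diagonal entries as Dynkin edges (a single edge where a_ij = a_ji = -1; a double or triple edge where a_ij * a_ji = 2 or 3), the diagram is a chain of 7 nodes with a double edge at one end; the terminal node there is the unique short simple root (B_7). One simple-root ordering that puts it in standard form is (alpha_6, alpha_4, alpha_7, alpha_5, alpha_3, alpha_1, alpha_2). So the algebra is type B_7, i.e. so(15).

B_7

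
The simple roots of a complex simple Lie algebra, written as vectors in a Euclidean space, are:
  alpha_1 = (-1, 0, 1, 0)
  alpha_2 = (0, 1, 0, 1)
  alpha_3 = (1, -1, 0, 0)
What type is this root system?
Compute the Cartan integers a_ij = 2(alpha_i, alpha_j)/(alpha_j, alpha_j); the resulting 3x3 Cartan matrix is
[[2, 0, -1], [0, 2, -1], [-1, -1, 2]].
All simple roots have the same length, so the diagram is simply laced. The associated Dynkin diagram is a chain of 3 nodes with single edges (A_3), so the type is A_3 (the algebra sl(4)).

A_3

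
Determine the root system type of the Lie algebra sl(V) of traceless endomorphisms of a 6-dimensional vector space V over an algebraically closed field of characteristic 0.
This is sl(6), which has dimension 6^2 - 1 = 35 and rank 6 - 1 = 5 (a Cartan subalgebra is the diagonal traceless matrices). In the classification of classical Lie algebras, the special linear algebra sl(n+1) has type A_n; here n = 5, so the Dynkin diagram is a chain of 5 nodes with single edges (A_5). Hence the type is A_5.

A5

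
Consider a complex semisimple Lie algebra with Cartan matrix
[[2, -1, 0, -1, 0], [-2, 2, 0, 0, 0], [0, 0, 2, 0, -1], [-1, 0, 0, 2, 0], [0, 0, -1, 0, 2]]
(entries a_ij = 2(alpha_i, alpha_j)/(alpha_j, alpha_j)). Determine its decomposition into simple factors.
The diagram associated to this matrix has two connected components: the simple roots {alpha_3, alpha_5} form a chain of 2 nodes with single edges (A_2), and {alpha_1, alpha_2, alpha_4} form a chain of 3 nodes with a double edge at one end; the terminal node there is the unique long simple root (C_3). A semisimple Lie algebra decomposes uniquely as the direct sum of simple ideals, one per connected component of its Dynkin diagram, so g ≅ A_2 ⊕ C_3 (dimension 8 + 21 = 29).

type A_2 ⊕ type C_3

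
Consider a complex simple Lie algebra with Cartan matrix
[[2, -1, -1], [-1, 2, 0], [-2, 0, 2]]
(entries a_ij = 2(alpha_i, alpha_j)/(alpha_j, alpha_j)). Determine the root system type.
C3

The matrix has rank 3 with 2's on the diagonal. Reading the off-diagonal entries as Dynkin edges (a single edge where a_ij = a_ji = -1; a double or triple edge where a_ij * a_ji = 2 or 3), the diagram is a chain of 3 nodes with a double edge at one end; the terminal node there is the unique long simple root (C_3). One simple-root ordering that puts it in standard form is (alpha_2, alpha_1, alpha_3). So the algebra is type C_3, i.e. sp(6).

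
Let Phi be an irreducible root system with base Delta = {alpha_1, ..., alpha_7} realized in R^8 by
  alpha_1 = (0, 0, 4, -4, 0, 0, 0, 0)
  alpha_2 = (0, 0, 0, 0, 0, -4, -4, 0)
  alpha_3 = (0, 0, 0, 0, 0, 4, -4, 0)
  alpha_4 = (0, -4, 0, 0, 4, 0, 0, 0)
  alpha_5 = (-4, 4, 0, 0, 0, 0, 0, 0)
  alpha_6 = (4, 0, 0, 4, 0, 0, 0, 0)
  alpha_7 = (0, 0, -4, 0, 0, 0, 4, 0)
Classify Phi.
D7

Compute the Cartan integers a_ij = 2(alpha_i, alpha_j)/(alpha_j, alpha_j); the resulting 7x7 Cartan matrix is
[[2, 0, 0, 0, 0, -1, -1], [0, 2, 0, 0, 0, 0, -1], [0, 0, 2, 0, 0, 0, -1], [0, 0, 0, 2, -1, 0, 0], [0, 0, 0, -1, 2, -1, 0], [-1, 0, 0, 0, -1, 2, 0], [-1, -1, -1, 0, 0, 0, 2]].
All simple roots have the same length, so the diagram is simply laced. The associated Dynkin diagram is a chain of 5 nodes with a fork of two nodes at one end (D_7), so the type is D_7 (the algebra so(14)).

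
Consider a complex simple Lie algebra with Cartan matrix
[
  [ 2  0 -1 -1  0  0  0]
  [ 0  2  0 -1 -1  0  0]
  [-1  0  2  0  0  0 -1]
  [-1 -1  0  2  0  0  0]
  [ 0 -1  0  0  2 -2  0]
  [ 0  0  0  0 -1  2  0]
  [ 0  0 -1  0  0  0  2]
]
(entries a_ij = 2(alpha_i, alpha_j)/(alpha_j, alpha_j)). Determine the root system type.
B_7 (so(15))

The matrix has rank 7 with 2's on the diagonal. Reading the off-diagonal entries as Dynkin edges (a single edge where a_ij = a_ji = -1; a double or triple edge where a_ij * a_ji = 2 or 3), the diagram is a chain of 7 nodes with a double edge at one end; the terminal node there is the unique short simple root (B_7). One simple-root ordering that puts it in standard form is (alpha_7, alpha_3, alpha_1, alpha_4, alpha_2, alpha_5, alpha_6). So the algebra is type B_7, i.e. so(15).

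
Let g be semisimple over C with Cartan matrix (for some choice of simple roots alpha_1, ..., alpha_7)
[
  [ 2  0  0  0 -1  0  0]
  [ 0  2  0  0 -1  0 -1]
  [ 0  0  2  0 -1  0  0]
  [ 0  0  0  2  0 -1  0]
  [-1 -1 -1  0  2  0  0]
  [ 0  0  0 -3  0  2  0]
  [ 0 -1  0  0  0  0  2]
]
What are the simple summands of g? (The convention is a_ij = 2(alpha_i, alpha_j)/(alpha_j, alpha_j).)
D5 + G2

The diagram associated to this matrix has two connected components: the simple roots {alpha_1, alpha_2, alpha_3, alpha_5, alpha_7} form a chain of 3 nodes with a fork of two nodes at one end (D_5), and {alpha_4, alpha_6} form two nodes joined by a triple edge (G_2). A semisimple Lie algebra decomposes uniquely as the direct sum of simple ideals, one per connected component of its Dynkin diagram, so g ≅ D_5 ⊕ G_2 (dimension 45 + 14 = 59).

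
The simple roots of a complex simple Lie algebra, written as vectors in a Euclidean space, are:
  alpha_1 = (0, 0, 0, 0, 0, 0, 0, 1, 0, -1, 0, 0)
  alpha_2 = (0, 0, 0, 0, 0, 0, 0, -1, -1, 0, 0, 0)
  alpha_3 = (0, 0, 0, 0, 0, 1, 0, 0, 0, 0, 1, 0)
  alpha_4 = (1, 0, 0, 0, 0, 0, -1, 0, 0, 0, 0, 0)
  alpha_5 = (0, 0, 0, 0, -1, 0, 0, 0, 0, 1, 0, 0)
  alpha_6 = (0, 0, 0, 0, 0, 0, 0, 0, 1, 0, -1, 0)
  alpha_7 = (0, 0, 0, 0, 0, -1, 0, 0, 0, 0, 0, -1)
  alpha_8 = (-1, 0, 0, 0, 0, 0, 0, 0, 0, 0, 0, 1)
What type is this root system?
A8

Compute the Cartan integers a_ij = 2(alpha_i, alpha_j)/(alpha_j, alpha_j); the resulting 8x8 Cartan matrix is
[[2, -1, 0, 0, -1, 0, 0, 0], [-1, 2, 0, 0, 0, -1, 0, 0], [0, 0, 2, 0, 0, -1, -1, 0], [0, 0, 0, 2, 0, 0, 0, -1], [-1, 0, 0, 0, 2, 0, 0, 0], [0, -1, -1, 0, 0, 2, 0, 0], [0, 0, -1, 0, 0, 0, 2, -1], [0, 0, 0, -1, 0, 0, -1, 2]].
All simple roots have the same length, so the diagram is simply laced. The associated Dynkin diagram is a chain of 8 nodes with single edges (A_8), so the type is A_8 (the algebra sl(9)).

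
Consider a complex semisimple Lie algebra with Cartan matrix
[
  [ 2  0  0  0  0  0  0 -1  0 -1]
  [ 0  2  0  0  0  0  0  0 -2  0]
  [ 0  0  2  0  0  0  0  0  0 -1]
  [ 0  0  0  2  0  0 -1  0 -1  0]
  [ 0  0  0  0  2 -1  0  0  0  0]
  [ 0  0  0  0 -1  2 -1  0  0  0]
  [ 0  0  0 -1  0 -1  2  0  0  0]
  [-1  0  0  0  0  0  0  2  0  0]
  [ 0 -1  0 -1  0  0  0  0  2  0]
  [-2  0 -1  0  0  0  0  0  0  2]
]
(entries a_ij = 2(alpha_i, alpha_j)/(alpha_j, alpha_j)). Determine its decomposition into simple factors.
type C_6 + type F_4

The diagram associated to this matrix has two connected components: the simple roots {alpha_2, alpha_4, alpha_5, alpha_6, alpha_7, alpha_9} form a chain of 6 nodes with a double edge at one end; the terminal node there is the unique long simple root (C_6), and {alpha_1, alpha_3, alpha_8, alpha_10} form a chain of 4 nodes with a double edge between the middle two (F_4). A semisimple Lie algebra decomposes uniquely as the direct sum of simple ideals, one per connected component of its Dynkin diagram, so g ≅ C_6 ⊕ F_4 (dimension 78 + 52 = 130).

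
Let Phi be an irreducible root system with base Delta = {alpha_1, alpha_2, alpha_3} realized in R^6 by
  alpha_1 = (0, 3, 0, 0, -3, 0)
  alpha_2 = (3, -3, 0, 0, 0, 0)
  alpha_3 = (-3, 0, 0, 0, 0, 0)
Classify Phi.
B3

Compute the Cartan integers a_ij = 2(alpha_i, alpha_j)/(alpha_j, alpha_j); the resulting 3x3 Cartan matrix is
[[2, -1, 0], [-1, 2, -2], [0, -1, 2]].
The roots have two lengths (squared-length ratio 2:1); the short ones are alpha_{3}. The associated Dynkin diagram is a chain of 3 nodes with a double edge at one end; the terminal node there is the unique short simple root (B_3), so the type is B_3 (the algebra so(7)).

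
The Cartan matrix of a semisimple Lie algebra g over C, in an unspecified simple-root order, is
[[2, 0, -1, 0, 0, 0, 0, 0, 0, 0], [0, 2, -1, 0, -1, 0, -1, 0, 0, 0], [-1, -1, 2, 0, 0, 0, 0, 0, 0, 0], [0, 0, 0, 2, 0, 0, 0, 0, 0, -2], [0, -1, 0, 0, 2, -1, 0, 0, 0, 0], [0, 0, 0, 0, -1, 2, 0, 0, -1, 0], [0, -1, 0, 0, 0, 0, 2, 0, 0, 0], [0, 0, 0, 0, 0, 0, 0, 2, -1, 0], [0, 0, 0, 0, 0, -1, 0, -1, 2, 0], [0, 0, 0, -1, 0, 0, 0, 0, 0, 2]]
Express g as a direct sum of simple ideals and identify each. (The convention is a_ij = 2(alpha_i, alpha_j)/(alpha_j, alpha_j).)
The diagram associated to this matrix has two connected components: the simple roots {alpha_4, alpha_10} form a chain of 2 nodes with a double edge at one end; the terminal node there is the unique short simple root (B_2), and {alpha_1, alpha_2, alpha_3, alpha_5, alpha_6, alpha_7, alpha_8, alpha_9} form a chain of 7 nodes with one extra node attached to the third node from one end (E_8). A semisimple Lie algebra decomposes uniquely as the direct sum of simple ideals, one per connected component of its Dynkin diagram, so g ≅ B_2 ⊕ E_8 (dimension 10 + 248 = 258).

B_2 ⊕ E_8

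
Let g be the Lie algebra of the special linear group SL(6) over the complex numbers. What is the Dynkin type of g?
This is sl(6), which has dimension 6^2 - 1 = 35 and rank 6 - 1 = 5 (a Cartan subalgebra is the diagonal traceless matrices). In the classification of classical Lie algebras, the special linear algebra sl(n+1) has type A_n; here n = 5, so the Dynkin diagram is a chain of 5 nodes with single edges (A_5). Hence the type is A_5.

A_5 (sl(6))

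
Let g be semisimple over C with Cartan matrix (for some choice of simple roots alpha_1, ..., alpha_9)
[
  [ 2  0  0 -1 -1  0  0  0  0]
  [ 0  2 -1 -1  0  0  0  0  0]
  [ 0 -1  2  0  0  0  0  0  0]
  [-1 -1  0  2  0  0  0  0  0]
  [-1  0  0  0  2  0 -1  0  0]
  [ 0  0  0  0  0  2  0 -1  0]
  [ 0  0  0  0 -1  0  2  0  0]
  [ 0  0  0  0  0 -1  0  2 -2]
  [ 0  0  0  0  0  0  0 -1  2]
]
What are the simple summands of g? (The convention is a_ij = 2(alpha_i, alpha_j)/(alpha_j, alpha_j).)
The diagram associated to this matrix has two connected components: the simple roots {alpha_1, alpha_2, alpha_3, alpha_4, alpha_5, alpha_7} form a chain of 6 nodes with single edges (A_6), and {alpha_6, alpha_8, alpha_9} form a chain of 3 nodes with a double edge at one end; the terminal node there is the unique short simple root (B_3). A semisimple Lie algebra decomposes uniquely as the direct sum of simple ideals, one per connected component of its Dynkin diagram, so g ≅ A_6 ⊕ B_3 (dimension 48 + 21 = 69).

A6 ⊕ B3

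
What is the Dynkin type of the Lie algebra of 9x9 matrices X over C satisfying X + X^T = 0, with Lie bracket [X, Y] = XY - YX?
This is so(9) with 9 odd, which has dimension 9(9-1)/2 = 36 and rank (9-1)/2 = 4. In the classification of classical Lie algebras, the orthogonal algebra so(2n+1) in an odd number of variables has type B_n; here n = 4, so the Dynkin diagram is a chain of 4 nodes with a double edge at one end; the terminal node there is the unique short simple root (B_4). Hence the type is B_4.

B4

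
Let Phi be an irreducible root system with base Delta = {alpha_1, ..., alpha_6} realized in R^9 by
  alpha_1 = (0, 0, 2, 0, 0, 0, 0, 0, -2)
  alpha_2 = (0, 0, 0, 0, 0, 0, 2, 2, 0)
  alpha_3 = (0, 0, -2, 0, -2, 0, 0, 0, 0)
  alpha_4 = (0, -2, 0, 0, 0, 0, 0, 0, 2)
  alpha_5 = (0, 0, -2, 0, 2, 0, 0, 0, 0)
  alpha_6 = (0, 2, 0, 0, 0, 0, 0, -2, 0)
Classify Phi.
Compute the Cartan integers a_ij = 2(alpha_i, alpha_j)/(alpha_j, alpha_j); the resulting 6x6 Cartan matrix is
[[2, 0, -1, -1, -1, 0], [0, 2, 0, 0, 0, -1], [-1, 0, 2, 0, 0, 0], [-1, 0, 0, 2, 0, -1], [-1, 0, 0, 0, 2, 0], [0, -1, 0, -1, 0, 2]].
All simple roots have the same length, so the diagram is simply laced. The associated Dynkin diagram is a chain of 4 nodes with a fork of two nodes at one end (D_6), so the type is D_6 (the algebra so(12)).

D_6 (so(12))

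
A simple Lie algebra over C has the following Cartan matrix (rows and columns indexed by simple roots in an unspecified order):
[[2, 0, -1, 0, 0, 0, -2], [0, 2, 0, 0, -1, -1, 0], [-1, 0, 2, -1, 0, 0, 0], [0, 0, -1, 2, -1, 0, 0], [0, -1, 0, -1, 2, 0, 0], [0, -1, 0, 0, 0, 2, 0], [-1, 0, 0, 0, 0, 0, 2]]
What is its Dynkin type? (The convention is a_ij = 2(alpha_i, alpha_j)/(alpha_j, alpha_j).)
B7

The matrix has rank 7 with 2's on the diagonal. Reading the off-diagonal entries as Dynkin edges (a single edge where a_ij = a_ji = -1; a double or triple edge where a_ij * a_ji = 2 or 3), the diagram is a chain of 7 nodes with a double edge at one end; the terminal node there is the unique short simple root (B_7). One simple-root ordering that puts it in standard form is (alpha_6, alpha_2, alpha_5, alpha_4, alpha_3, alpha_1, alpha_7). So the algebra is type B_7, i.e. so(15).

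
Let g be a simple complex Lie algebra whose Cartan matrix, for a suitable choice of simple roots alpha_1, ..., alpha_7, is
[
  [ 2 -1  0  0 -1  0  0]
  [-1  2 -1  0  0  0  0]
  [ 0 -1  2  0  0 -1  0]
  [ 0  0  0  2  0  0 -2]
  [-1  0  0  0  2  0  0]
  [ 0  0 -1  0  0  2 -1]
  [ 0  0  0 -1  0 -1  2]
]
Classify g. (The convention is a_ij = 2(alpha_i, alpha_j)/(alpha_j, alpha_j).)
type C_7

The matrix has rank 7 with 2's on the diagonal. Reading the off-diagonal entries as Dynkin edges (a single edge where a_ij = a_ji = -1; a double or triple edge where a_ij * a_ji = 2 or 3), the diagram is a chain of 7 nodes with a double edge at one end; the terminal node there is the unique long simple root (C_7). One simple-root ordering that puts it in standard form is (alpha_5, alpha_1, alpha_2, alpha_3, alpha_6, alpha_7, alpha_4). So the algebra is type C_7, i.e. sp(14).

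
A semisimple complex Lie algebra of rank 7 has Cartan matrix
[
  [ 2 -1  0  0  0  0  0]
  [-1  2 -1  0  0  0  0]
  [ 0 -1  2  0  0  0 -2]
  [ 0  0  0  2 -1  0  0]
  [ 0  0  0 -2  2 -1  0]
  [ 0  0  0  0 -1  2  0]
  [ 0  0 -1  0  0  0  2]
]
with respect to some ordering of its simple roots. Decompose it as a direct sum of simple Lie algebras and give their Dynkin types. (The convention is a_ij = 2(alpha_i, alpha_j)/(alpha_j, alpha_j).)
The diagram associated to this matrix has two connected components: the simple roots {alpha_4, alpha_5, alpha_6} form a chain of 3 nodes with a double edge at one end; the terminal node there is the unique short simple root (B_3), and {alpha_1, alpha_2, alpha_3, alpha_7} form a chain of 4 nodes with a double edge at one end; the terminal node there is the unique short simple root (B_4). A semisimple Lie algebra decomposes uniquely as the direct sum of simple ideals, one per connected component of its Dynkin diagram, so g ≅ B_3 ⊕ B_4 (dimension 21 + 36 = 57).

type B_3 ⊕ type B_4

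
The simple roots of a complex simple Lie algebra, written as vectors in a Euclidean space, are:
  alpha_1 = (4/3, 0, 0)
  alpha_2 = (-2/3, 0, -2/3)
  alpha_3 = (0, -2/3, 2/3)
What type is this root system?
Compute the Cartan integers a_ij = 2(alpha_i, alpha_j)/(alpha_j, alpha_j); the resulting 3x3 Cartan matrix is
[[2, -2, 0], [-1, 2, -1], [0, -1, 2]].
The roots have two lengths (squared-length ratio 2:1); the short ones are alpha_{2,3}. The associated Dynkin diagram is a chain of 3 nodes with a double edge at one end; the terminal node there is the unique long simple root (C_3), so the type is C_3 (the algebra sp(6)).

C3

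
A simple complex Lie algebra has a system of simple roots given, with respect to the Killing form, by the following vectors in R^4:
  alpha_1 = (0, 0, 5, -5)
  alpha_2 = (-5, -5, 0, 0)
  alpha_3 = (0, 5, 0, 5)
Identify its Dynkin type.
Compute the Cartan integers a_ij = 2(alpha_i, alpha_j)/(alpha_j, alpha_j); the resulting 3x3 Cartan matrix is
[[2, 0, -1], [0, 2, -1], [-1, -1, 2]].
All simple roots have the same length, so the diagram is simply laced. The associated Dynkin diagram is a chain of 3 nodes with single edges (A_3), so the type is A_3 (the algebra sl(4)).

A3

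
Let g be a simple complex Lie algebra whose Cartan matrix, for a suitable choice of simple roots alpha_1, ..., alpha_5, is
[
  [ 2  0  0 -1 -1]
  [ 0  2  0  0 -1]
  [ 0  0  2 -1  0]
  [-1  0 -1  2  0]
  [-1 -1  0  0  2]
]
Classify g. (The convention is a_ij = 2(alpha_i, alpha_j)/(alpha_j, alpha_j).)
The matrix has rank 5 with 2's on the diagonal. Reading the off-diagonal entries as Dynkin edges (a single edge where a_ij = a_ji = -1; a double or triple edge where a_ij * a_ji = 2 or 3), the diagram is a chain of 5 nodes with single edges (A_5). One simple-root ordering that puts it in standard form is (alpha_3, alpha_4, alpha_1, alpha_5, alpha_2). So the algebra is type A_5, i.e. sl(6).

A_5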